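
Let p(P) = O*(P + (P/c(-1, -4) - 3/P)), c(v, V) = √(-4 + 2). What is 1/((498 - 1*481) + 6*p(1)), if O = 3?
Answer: I/(-19*I + 9*√2) ≈ -0.036329 + 0.024336*I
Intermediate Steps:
c(v, V) = I*√2 (c(v, V) = √(-2) = I*√2)
p(P) = -9/P + 3*P - 3*I*P*√2/2 (p(P) = 3*(P + (P/((I*√2)) - 3/P)) = 3*(P + (P*(-I*√2/2) - 3/P)) = 3*(P + (-I*P*√2/2 - 3/P)) = 3*(P + (-3/P - I*P*√2/2)) = 3*(P - 3/P - I*P*√2/2) = -9/P + 3*P - 3*I*P*√2/2)
1/((498 - 1*481) + 6*p(1)) = 1/((498 - 1*481) + 6*((3/2)*(-6 + 1²*(2 - I*√2))/1)) = 1/((498 - 481) + 6*((3/2)*1*(-6 + 1*(2 - I*√2)))) = 1/(17 + 6*((3/2)*1*(-6 + (2 - I*√2)))) = 1/(17 + 6*((3/2)*1*(-4 - I*√2))) = 1/(17 + 6*(-6 - 3*I*√2/2)) = 1/(17 + (-36 - 9*I*√2)) = 1/(-19 - 9*I*√2)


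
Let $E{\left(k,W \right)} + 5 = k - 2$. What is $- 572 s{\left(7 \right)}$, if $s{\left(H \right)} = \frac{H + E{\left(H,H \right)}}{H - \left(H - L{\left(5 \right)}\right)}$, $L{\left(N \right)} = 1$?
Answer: $-4004$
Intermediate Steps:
$E{\left(k,W \right)} = -7 + k$ ($E{\left(k,W \right)} = -5 + \left(k - 2\right) = -5 + \left(-2 + k\right) = -7 + k$)
$s{\left(H \right)} = -7 + 2 H$ ($s{\left(H \right)} = \frac{H + \left(-7 + H\right)}{H - \left(-1 + H\right)} = \frac{-7 + 2 H}{1} = \left(-7 + 2 H\right) 1 = -7 + 2 H$)
$- 572 s{\left(7 \right)} = - 572 \left(-7 + 2 \cdot 7\right) = - 572 \left(-7 + 14\right) = \left(-572\right) 7 = -4004$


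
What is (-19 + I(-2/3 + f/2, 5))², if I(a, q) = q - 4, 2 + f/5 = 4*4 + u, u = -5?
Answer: 324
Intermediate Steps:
f = 45 (f = -10 + 5*(4*4 - 5) = -10 + 5*(16 - 5) = -10 + 5*11 = -10 + 55 = 45)
I(a, q) = -4 + q
(-19 + I(-2/3 + f/2, 5))² = (-19 + (-4 + 5))² = (-19 + 1)² = (-18)² = 324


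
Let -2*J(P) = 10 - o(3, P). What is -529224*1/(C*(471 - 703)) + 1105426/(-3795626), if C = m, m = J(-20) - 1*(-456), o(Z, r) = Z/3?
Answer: 78872717149/16566009677 ≈ 4.7611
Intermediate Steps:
o(Z, r) = Z/3 (o(Z, r) = Z*(⅓) = Z/3)
J(P) = -9/2 (J(P) = -(10 - 3/3)/2 = -(10 - 1*1)/2 = -(10 - 1)/2 = -½*9 = -9/2)
m = 903/2 (m = -9/2 - 1*(-456) = -9/2 + 456 = 903/2 ≈ 451.50)
C = 903/2 ≈ 451.50
-529224*1/(C*(471 - 703)) + 1105426/(-3795626) = -529224*2/(903*(471 - 703)) + 1105426/(-3795626) = -529224/((-232*903/2)) + 1105426*(-1/3795626) = -529224/(-104748) - 552713/1897813 = -529224*(-1/104748) - 552713/1897813 = 44102/8729 - 552713/1897813 = 78872717149/16566009677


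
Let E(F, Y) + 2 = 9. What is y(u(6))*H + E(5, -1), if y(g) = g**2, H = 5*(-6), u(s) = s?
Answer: -1073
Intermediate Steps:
E(F, Y) = 7 (E(F, Y) = -2 + 9 = 7)
H = -30
y(u(6))*H + E(5, -1) = 6**2*(-30) + 7 = 36*(-30) + 7 = -1080 + 7 = -1073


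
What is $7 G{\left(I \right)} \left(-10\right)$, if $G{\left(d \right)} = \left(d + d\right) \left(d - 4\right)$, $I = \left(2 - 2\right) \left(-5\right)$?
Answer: $0$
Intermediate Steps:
$I = 0$ ($I = \left(2 - 2\right) \left(-5\right) = 0 \left(-5\right) = 0$)
$G{\left(d \right)} = 2 d \left(-4 + d\right)$
$7 G{\left(I \right)} \left(-10\right) = 7 \cdot 2 \cdot 0 \left(-4 + 0\right) \left(-10\right) = 7 \cdot 2 \cdot 0 \left(-4\right) \left(-10\right) = 7 \cdot 0 \left(-10\right) = 0 \left(-10\right) = 0$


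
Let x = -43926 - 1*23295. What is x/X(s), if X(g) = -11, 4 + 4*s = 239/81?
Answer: 6111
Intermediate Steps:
s = -85/324 (s = -1 + (239/81)/4 = -1 + (239*(1/81))/4 = -1 + (¼)*(239/81) = -1 + 239/324 = -85/324 ≈ -0.26235)
x = -67221 (x = -43926 - 23295 = -67221)
x/X(s) = -67221/(-11) = -67221*(-1/11) = 6111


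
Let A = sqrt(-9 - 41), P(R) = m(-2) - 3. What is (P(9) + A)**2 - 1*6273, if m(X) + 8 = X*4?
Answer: -5962 - 190*I*sqrt(2) ≈ -5962.0 - 268.7*I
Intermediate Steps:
m(X) = -8 + 4*X (m(X) = -8 + X*4 = -8 + 4*X)
P(R) = -19 (P(R) = (-8 + 4*(-2)) - 3 = (-8 - 8) - 3 = -16 - 3 = -19)
A = 5*I*sqrt(2) (A = sqrt(-50) = 5*I*sqrt(2) ≈ 7.0711*I)
(P(9) + A)**2 - 1*6273 = (-19 + 5*I*sqrt(2))**2 - 1*6273 = (-19 + 5*I*sqrt(2))**2 - 6273 = -6273 + (-19 + 5*I*sqrt(2))**2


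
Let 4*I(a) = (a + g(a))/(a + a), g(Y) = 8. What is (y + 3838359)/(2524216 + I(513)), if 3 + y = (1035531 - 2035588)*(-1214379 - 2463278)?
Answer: 3018796077511944/2071876597 ≈ 1.4570e+6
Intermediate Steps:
y = 3677866626446 (y = -3 + (1035531 - 2035588)*(-1214379 - 2463278) = -3 - 1000057*(-3677657) = -3 + 3677866626449 = 3677866626446)
I(a) = (8 + a)/(8*a) (I(a) = ((a + 8)/(a + a))/4 = ((8 + a)/((2*a)))/4 = ((8 + a)*(1/(2*a)))/4 = ((8 + a)/(2*a))/4 = (8 + a)/(8*a))
(y + 3838359)/(2524216 + I(513)) = (3677866626446 + 3838359)/(2524216 + (1/8)*(8 + 513)/513) = 3677870464805/(2524216 + (1/8)*(1/513)*521) = 3677870464805/(2524216 + 521/4104) = 3677870464805/(10359382985/4104) = 3677870464805*(4104/10359382985) = 3018796077511944/2071876597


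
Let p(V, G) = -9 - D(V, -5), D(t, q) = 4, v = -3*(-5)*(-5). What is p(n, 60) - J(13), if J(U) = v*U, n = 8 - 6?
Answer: 962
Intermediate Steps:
v = -75 (v = 15*(-5) = -75)
n = 2
J(U) = -75*U
p(V, G) = -13 (p(V, G) = -9 - 1*4 = -9 - 4 = -13)
p(n, 60) - J(13) = -13 - (-75)*13 = -13 - 1*(-975) = -13 + 975 = 962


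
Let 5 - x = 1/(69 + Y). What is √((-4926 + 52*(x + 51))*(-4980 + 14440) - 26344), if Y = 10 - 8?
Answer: 4*I*√6013192279/71 ≈ 4368.7*I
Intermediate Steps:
Y = 2
x = 354/71 (x = 5 - 1/(69 + 2) = 5 - 1/71 = 354/71 ≈ 4.9859)
√((-4926 + 52*(x + 51))*(-4980 + 14440) - 26344) = √((-4926 + 52*(354/71 + 51))*(-4980 + 14440) - 26344) = √((-4926 + 52*(3975/71))*9460 - 26344) = √((-4926 + 206700/71)*9460 - 26344) = √(-143046/71*9460 - 26344) = √(-1353215160/71 - 26344) = √(-1355085584/71) = 4*I*√6013192279/71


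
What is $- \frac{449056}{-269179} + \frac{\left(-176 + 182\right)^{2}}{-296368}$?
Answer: $\frac{33269034541}{19944010468} \approx 1.6681$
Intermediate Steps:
$- \frac{449056}{-269179} + \frac{\left(-176 + 182\right)^{2}}{-296368} = \left(-449056\right) \left(- \frac{1}{269179}\right) + 6^{2} \left(- \frac{1}{296368}\right) = \frac{449056}{269179} + 36 \left(- \frac{1}{296368}\right) = \frac{449056}{269179} - \frac{9}{74092} = \frac{33269034541}{19944010468}$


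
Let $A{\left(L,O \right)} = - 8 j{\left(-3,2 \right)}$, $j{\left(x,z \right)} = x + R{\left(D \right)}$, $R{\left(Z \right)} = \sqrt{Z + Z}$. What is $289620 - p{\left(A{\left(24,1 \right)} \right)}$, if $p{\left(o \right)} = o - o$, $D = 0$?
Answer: $289620$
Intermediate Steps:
$R{\left(Z \right)} = \sqrt{2} \sqrt{Z}$ ($R{\left(Z \right)} = \sqrt{2 Z} = \sqrt{2} \sqrt{Z}$)
$j{\left(x,z \right)} = x$ ($j{\left(x,z \right)} = x + \sqrt{2} \sqrt{0} = x + \sqrt{2} \cdot 0 = x + 0 = x$)
$A{\left(L,O \right)} = 24$ ($A{\left(L,O \right)} = \left(-8\right) \left(-3\right) = 24$)
$p{\left(o \right)} = 0$
$289620 - p{\left(A{\left(24,1 \right)} \right)} = 289620 - 0 = 289620 + 0 = 289620$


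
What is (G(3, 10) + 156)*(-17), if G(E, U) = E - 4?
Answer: -2635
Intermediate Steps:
G(E, U) = -4 + E
(G(3, 10) + 156)*(-17) = ((-4 + 3) + 156)*(-17) = (-1 + 156)*(-17) = 155*(-17) = -2635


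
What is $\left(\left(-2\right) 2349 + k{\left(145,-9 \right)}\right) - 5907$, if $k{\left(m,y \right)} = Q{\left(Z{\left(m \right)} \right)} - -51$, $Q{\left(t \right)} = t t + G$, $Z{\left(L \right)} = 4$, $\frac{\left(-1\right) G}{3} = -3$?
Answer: $-10529$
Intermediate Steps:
$G = 9$ ($G = \left(-3\right) \left(-3\right) = 9$)
$Q{\left(t \right)} = 9 + t^{2}$ ($Q{\left(t \right)} = t t + 9 = t^{2} + 9 = 9 + t^{2}$)
$k{\left(m,y \right)} = 76$ ($k{\left(m,y \right)} = \left(9 + 4^{2}\right) - -51 = \left(9 + 16\right) + 51 = 25 + 51 = 76$)
$\left(\left(-2\right) 2349 + k{\left(145,-9 \right)}\right) - 5907 = \left(\left(-2\right) 2349 + 76\right) - 5907 = \left(-4698 + 76\right) - 5907 = -4622 - 5907 = -10529$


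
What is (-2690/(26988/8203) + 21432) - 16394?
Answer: 4380749/1038 ≈ 4220.4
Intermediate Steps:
(-2690/(26988/8203) + 21432) - 16394 = (-2690/(26988*(1/8203)) + 21432) - 16394 = (-2690/2076/631 + 21432) - 16394 = (-2690*631/2076 + 21432) - 16394 = (-848695/1038 + 21432) - 16394 = 21397721/1038 - 16394 = 4380749/1038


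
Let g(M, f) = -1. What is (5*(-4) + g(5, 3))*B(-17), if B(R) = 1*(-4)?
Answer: 84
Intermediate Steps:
B(R) = -4
(5*(-4) + g(5, 3))*B(-17) = (5*(-4) - 1)*(-4) = (-20 - 1)*(-4) = -21*(-4) = 84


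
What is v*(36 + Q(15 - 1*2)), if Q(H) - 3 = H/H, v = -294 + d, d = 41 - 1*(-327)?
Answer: 2960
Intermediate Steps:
d = 368 (d = 41 + 327 = 368)
v = 74 (v = -294 + 368 = 74)
Q(H) = 4 (Q(H) = 3 + H/H = 3 + 1 = 4)
v*(36 + Q(15 - 1*2)) = 74*(36 + 4) = 74*40 = 2960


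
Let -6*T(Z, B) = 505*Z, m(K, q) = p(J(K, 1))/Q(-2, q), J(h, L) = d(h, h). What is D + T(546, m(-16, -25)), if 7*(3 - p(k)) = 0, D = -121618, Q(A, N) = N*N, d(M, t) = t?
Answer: -167573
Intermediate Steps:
J(h, L) = h
Q(A, N) = N²
p(k) = 3 (p(k) = 3 - ⅐*0 = 3 + 0 = 3)
m(K, q) = 3/q² (m(K, q) = 3/(q²) = 3/q²)
T(Z, B) = -505*Z/6
D + T(546, m(-16, -25)) = -121618 - 505/6*546 = -121618 - 45955 = -167573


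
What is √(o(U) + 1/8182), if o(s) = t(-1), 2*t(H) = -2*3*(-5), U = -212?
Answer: √1004185042/8182 ≈ 3.8730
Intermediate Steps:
t(H) = 15 (t(H) = (-2*3*(-5))/2 = (-6*(-5))/2 = (½)*30 = 15)
o(s) = 15
√(o(U) + 1/8182) = √(15 + 1/8182) = √(122731/8182) = √1004185042/8182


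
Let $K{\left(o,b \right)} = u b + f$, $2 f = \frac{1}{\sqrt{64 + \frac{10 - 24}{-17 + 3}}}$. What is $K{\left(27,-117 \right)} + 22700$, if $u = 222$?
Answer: $-3274 + \frac{\sqrt{65}}{130} \approx -3273.9$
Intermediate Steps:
$f = \frac{\sqrt{65}}{130}$ ($f = \frac{1}{2 \sqrt{64 + \frac{10 - 24}{-17 + 3}}} = \frac{1}{2 \sqrt{64 - \frac{14}{-14}}} = \frac{1}{2 \sqrt{64 - -1}} = \frac{1}{2 \sqrt{64 + 1}} = \frac{1}{2 \sqrt{65}} = \frac{\frac{1}{65} \sqrt{65}}{2} = \frac{\sqrt{65}}{130} \approx 0.062017$)
$K{\left(o,b \right)} = 222 b + \frac{\sqrt{65}}{130}$
$K{\left(27,-117 \right)} + 22700 = \left(222 \left(-117\right) + \frac{\sqrt{65}}{130}\right) + 22700 = \left(-25974 + \frac{\sqrt{65}}{130}\right) + 22700 = -3274 + \frac{\sqrt{65}}{130}$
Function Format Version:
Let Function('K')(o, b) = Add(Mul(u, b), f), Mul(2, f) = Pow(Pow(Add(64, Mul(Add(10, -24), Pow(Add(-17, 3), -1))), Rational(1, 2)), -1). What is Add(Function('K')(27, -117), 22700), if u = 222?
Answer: Add(-3274, Mul(Rational(1, 130), Pow(65, Rational(1, 2)))) ≈ -3273.9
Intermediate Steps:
f = Mul(Rational(1, 130), Pow(65, Rational(1, 2))) (f = Mul(Rational(1, 2), Pow(Pow(Add(64, Mul(Add(10, -24), Pow(Add(-17, 3), -1))), Rational(1, 2)), -1)) = Mul(Rational(1, 2), Pow(Pow(Add(64, Mul(-14, Pow(-14, -1))), Rational(1, 2)), -1)) = Mul(Rational(1, 2), Pow(Pow(Add(64, Mul(-14, Rational(-1, 14))), Rational(1, 2)), -1)) = Mul(Rational(1, 2), Pow(Pow(Add(64, 1), Rational(1, 2)), -1)) = Mul(Rational(1, 2), Pow(Pow(65, Rational(1, 2)), -1)) = Mul(Rational(1, 2), Mul(Rational(1, 65), Pow(65, Rational(1, 2)))) = Mul(Rational(1, 130), Pow(65, Rational(1, 2))) ≈ 0.062017)
Function('K')(o, b) = Add(Mul(222, b), Mul(Rational(1, 130), Pow(65, Rational(1, 2))))
Add(Function('K')(27, -117), 22700) = Add(Add(Mul(222, -117), Mul(Rational(1, 130), Pow(65, Rational(1, 2)))), 22700) = Add(Add(-25974, Mul(Rational(1, 130), Pow(65, Rational(1, 2)))), 22700) = Add(-3274, Mul(Rational(1, 130), Pow(65, Rational(1, 2))))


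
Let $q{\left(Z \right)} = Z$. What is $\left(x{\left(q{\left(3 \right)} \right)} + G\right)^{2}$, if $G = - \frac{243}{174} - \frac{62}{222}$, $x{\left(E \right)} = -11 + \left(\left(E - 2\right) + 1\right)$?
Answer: $\frac{4723950361}{41447844} \approx 113.97$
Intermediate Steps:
$x{\left(E \right)} = -12 + E$ ($x{\left(E \right)} = -11 + \left(\left(-2 + E\right) + 1\right) = -11 + \left(-1 + E\right) = -12 + E$)
$G = - \frac{10789}{6438}$ ($G = \left(-243\right) \frac{1}{174} - \frac{31}{111} = - \frac{81}{58} - \frac{31}{111} = - \frac{10789}{6438} \approx -1.6758$)
$\left(x{\left(q{\left(3 \right)} \right)} + G\right)^{2} = \left(\left(-12 + 3\right) - \frac{10789}{6438}\right)^{2} = \left(-9 - \frac{10789}{6438}\right)^{2} = \left(- \frac{68731}{6438}\right)^{2} = \frac{4723950361}{41447844}$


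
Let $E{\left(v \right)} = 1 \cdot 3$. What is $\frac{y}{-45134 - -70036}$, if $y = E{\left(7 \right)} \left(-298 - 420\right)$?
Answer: $- \frac{1077}{12451} \approx -0.086499$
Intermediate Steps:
$E{\left(v \right)} = 3$
$y = -2154$ ($y = 3 \left(-298 - 420\right) = 3 \left(-718\right) = -2154$)
$\frac{y}{-45134 - -70036} = - \frac{2154}{-45134 - -70036} = - \frac{2154}{-45134 + 70036} = - \frac{2154}{24902} = \left(-2154\right) \frac{1}{24902} = - \frac{1077}{12451}$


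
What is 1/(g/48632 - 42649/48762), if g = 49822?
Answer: 592848396/88828549 ≈ 6.6741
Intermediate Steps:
1/(g/48632 - 42649/48762) = 1/(49822/48632 - 42649/48762) = 1/(49822*(1/48632) - 42649*1/48762) = 1/(24911/24316 - 42649/48762) = 1/(88828549/592848396) = 592848396/88828549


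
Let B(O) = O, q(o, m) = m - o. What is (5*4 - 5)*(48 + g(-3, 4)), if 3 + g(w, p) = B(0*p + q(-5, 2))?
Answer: 780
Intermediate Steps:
g(w, p) = 4 (g(w, p) = -3 + (0*p + (2 - 1*(-5))) = -3 + (0 + (2 + 5)) = -3 + (0 + 7) = -3 + 7 = 4)
(5*4 - 5)*(48 + g(-3, 4)) = (5*4 - 5)*(48 + 4) = (20 - 5)*52 = 15*52 = 780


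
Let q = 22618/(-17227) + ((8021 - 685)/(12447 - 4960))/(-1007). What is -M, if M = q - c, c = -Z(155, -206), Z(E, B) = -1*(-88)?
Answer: -11258910368150/129881398843 ≈ -86.686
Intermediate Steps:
Z(E, B) = 88
c = -88 (c = -1*88 = -88)
q = -170652730034/129881398843 (q = 22618*(-1/17227) + (7336/7487)*(-1/1007) = -22618/17227 + (7336*(1/7487))*(-1/1007) = -22618/17227 + (7336/7487)*(-1/1007) = -22618/17227 - 7336/7539409 = -170652730034/129881398843 ≈ -1.3139)
M = 11258910368150/129881398843 (M = -170652730034/129881398843 - 1*(-88) = -170652730034/129881398843 + 88 = 11258910368150/129881398843 ≈ 86.686)
-M = -1*11258910368150/129881398843 = -11258910368150/129881398843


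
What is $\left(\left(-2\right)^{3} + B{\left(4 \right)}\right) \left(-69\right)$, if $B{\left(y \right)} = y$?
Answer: $276$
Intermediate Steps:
$\left(\left(-2\right)^{3} + B{\left(4 \right)}\right) \left(-69\right) = \left(\left(-2\right)^{3} + 4\right) \left(-69\right) = \left(-8 + 4\right) \left(-69\right) = \left(-4\right) \left(-69\right) = 276$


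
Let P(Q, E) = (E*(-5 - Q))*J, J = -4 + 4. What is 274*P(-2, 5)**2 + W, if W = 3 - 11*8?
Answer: -85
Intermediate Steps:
J = 0
P(Q, E) = 0 (P(Q, E) = (E*(-5 - Q))*0 = 0)
W = -85 (W = 3 - 88 = -85)
274*P(-2, 5)**2 + W = 274*0**2 - 85 = 274*0 - 85 = 0 - 85 = -85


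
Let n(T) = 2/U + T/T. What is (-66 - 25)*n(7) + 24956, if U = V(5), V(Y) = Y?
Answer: 124143/5 ≈ 24829.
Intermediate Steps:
U = 5
n(T) = 7/5 (n(T) = 2/5 + T/T = 2*(1/5) + 1 = 2/5 + 1 = 7/5)
(-66 - 25)*n(7) + 24956 = (-66 - 25)*(7/5) + 24956 = -91*7/5 + 24956 = -637/5 + 24956 = 124143/5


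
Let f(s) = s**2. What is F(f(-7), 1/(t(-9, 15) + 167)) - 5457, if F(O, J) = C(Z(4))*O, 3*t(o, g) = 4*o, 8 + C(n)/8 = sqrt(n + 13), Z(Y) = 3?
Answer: -7025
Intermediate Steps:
C(n) = -64 + 8*sqrt(13 + n) (C(n) = -64 + 8*sqrt(n + 13) = -64 + 8*sqrt(13 + n))
t(o, g) = 4*o/3 (t(o, g) = (4*o)/3 = 4*o/3)
F(O, J) = -32*O (F(O, J) = (-64 + 8*sqrt(13 + 3))*O = (-64 + 8*sqrt(16))*O = (-64 + 8*4)*O = (-64 + 32)*O = -32*O)
F(f(-7), 1/(t(-9, 15) + 167)) - 5457 = -32*(-7)**2 - 5457 = -32*49 - 5457 = -1568 - 5457 = -7025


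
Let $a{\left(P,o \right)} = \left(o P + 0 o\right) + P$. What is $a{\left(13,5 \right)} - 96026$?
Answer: $-95948$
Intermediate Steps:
$a{\left(P,o \right)} = P + P o$ ($a{\left(P,o \right)} = \left(P o + 0\right) + P = P o + P = P + P o$)
$a{\left(13,5 \right)} - 96026 = 13 \left(1 + 5\right) - 96026 = 13 \cdot 6 - 96026 = 78 - 96026 = -95948$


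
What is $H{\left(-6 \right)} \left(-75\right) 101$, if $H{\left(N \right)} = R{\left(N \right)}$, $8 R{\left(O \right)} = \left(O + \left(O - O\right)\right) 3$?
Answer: $\frac{68175}{4} \approx 17044.0$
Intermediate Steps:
$R{\left(O \right)} = \frac{3 O}{8}$ ($R{\left(O \right)} = \frac{\left(O + \left(O - O\right)\right) 3}{8} = \frac{\left(O + 0\right) 3}{8} = \frac{O 3}{8} = \frac{3 O}{8}$)
$H{\left(N \right)} = \frac{3 N}{8}$
$H{\left(-6 \right)} \left(-75\right) 101 = \frac{3}{8} \left(-6\right) \left(-75\right) 101 = \left(- \frac{9}{4}\right) \left(-75\right) 101 = \frac{675}{4} \cdot 101 = \frac{68175}{4}$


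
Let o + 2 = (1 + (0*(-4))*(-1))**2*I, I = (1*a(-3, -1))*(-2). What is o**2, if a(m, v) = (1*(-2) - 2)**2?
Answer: 1156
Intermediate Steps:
a(m, v) = 16 (a(m, v) = (-2 - 2)**2 = (-4)**2 = 16)
I = -32 (I = (1*16)*(-2) = 16*(-2) = -32)
o = -34 (o = -2 + (1 + (0*(-4))*(-1))**2*(-32) = -2 + (1 + 0*(-1))**2*(-32) = -2 + (1 + 0)**2*(-32) = -2 + 1**2*(-32) = -2 + 1*(-32) = -2 - 32 = -34)
o**2 = (-34)**2 = 1156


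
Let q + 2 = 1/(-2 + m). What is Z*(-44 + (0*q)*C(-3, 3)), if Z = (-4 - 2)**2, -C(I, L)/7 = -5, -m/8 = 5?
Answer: -1584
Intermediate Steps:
m = -40 (m = -8*5 = -40)
C(I, L) = 35 (C(I, L) = -7*(-5) = 35)
q = -85/42 (q = -2 + 1/(-2 - 40) = -2 + 1/(-42) = -2 - 1/42 = -85/42 ≈ -2.0238)
Z = 36 (Z = (-6)**2 = 36)
Z*(-44 + (0*q)*C(-3, 3)) = 36*(-44 + (0*(-85/42))*35) = 36*(-44 + 0*35) = 36*(-44 + 0) = 36*(-44) = -1584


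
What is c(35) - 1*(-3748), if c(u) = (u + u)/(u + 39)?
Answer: 138711/37 ≈ 3748.9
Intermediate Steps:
c(u) = 2*u/(39 + u) (c(u) = (2*u)/(39 + u) = 2*u/(39 + u))
c(35) - 1*(-3748) = 2*35/(39 + 35) - 1*(-3748) = 2*35/74 + 3748 = 2*35*(1/74) + 3748 = 35/37 + 3748 = 138711/37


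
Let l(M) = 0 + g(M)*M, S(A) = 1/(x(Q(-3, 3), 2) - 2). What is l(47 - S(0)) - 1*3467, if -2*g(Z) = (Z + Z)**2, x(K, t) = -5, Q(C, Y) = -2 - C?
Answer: -73063181/343 ≈ -2.1301e+5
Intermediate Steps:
S(A) = -1/7 (S(A) = 1/(-5 - 2) = 1/(-7) = -1/7)
g(Z) = -2*Z**2 (g(Z) = -(Z + Z)**2/2 = -4*Z**2/2 = -2*Z**2)
l(M) = -2*M**3 (l(M) = 0 + (-2*M**2)*M = 0 - 2*M**3 = -2*M**3)
l(47 - S(0)) - 1*3467 = -2*(47 - 1*(-1/7))**3 - 1*3467 = -2*(47 + 1/7)**3 - 3467 = -2*(330/7)**3 - 3467 = -2*35937000/343 - 3467 = -71874000/343 - 3467 = -73063181/343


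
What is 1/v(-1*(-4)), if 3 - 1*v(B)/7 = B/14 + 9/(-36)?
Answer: 4/83 ≈ 0.048193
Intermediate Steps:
v(B) = 91/4 - B/2 (v(B) = 21 - 7*(B/14 + 9/(-36)) = 21 - 7*(B*(1/14) + 9*(-1/36)) = 21 - 7*(B/14 - ¼) = 21 - 7*(-¼ + B/14) = 21 + (7/4 - B/2) = 91/4 - B/2)
1/v(-1*(-4)) = 1/(91/4 - (-1)*(-4)/2) = 1/(91/4 - ½*4) = 1/(91/4 - 2) = 1/(83/4) = 4/83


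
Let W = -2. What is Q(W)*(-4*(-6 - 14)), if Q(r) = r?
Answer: -160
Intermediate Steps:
Q(W)*(-4*(-6 - 14)) = -(-8)*(-6 - 14) = -(-8)*(-20) = -2*80 = -160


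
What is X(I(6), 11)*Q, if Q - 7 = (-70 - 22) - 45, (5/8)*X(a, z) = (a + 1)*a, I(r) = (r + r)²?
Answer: -4343040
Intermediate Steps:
I(r) = 4*r² (I(r) = (2*r)² = 4*r²)
X(a, z) = 8*a*(1 + a)/5 (X(a, z) = 8*((a + 1)*a)/5 = 8*((1 + a)*a)/5 = 8*(a*(1 + a))/5 = 8*a*(1 + a)/5)
Q = -130 (Q = 7 + ((-70 - 22) - 45) = 7 + (-92 - 45) = 7 - 137 = -130)
X(I(6), 11)*Q = (8*(4*6²)*(1 + 4*6²)/5)*(-130) = (8*(4*36)*(1 + 4*36)/5)*(-130) = ((8/5)*144*(1 + 144))*(-130) = ((8/5)*144*145)*(-130) = 33408*(-130) = -4343040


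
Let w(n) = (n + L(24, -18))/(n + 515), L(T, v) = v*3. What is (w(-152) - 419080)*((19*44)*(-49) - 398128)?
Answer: 22265805869544/121 ≈ 1.8401e+11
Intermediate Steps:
L(T, v) = 3*v
w(n) = (-54 + n)/(515 + n) (w(n) = (n + 3*(-18))/(n + 515) = (n - 54)/(515 + n) = (-54 + n)/(515 + n))
(w(-152) - 419080)*((19*44)*(-49) - 398128) = ((-54 - 152)/(515 - 152) - 419080)*((19*44)*(-49) - 398128) = (-206/363 - 419080)*(836*(-49) - 398128) = ((1/363)*(-206) - 419080)*(-40964 - 398128) = (-206/363 - 419080)*(-439092) = -152126246/363*(-439092) = 22265805869544/121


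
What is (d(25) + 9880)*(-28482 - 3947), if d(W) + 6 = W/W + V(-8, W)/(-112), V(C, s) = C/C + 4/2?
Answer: -35866376713/112 ≈ -3.2024e+8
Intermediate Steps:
V(C, s) = 3 (V(C, s) = 1 + 4*(½) = 1 + 2 = 3)
d(W) = -563/112 (d(W) = -6 + (W/W + 3/(-112)) = -6 + (1 + 3*(-1/112)) = -6 + (1 - 3/112) = -6 + 109/112 = -563/112)
(d(25) + 9880)*(-28482 - 3947) = (-563/112 + 9880)*(-28482 - 3947) = (1105997/112)*(-32429) = -35866376713/112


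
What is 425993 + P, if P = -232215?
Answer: 193778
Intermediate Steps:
425993 + P = 425993 - 232215 = 193778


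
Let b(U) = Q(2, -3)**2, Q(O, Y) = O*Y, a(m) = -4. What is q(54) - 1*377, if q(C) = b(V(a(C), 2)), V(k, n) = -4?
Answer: -341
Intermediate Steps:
b(U) = 36 (b(U) = (2*(-3))**2 = (-6)**2 = 36)
q(C) = 36
q(54) - 1*377 = 36 - 1*377 = 36 - 377 = -341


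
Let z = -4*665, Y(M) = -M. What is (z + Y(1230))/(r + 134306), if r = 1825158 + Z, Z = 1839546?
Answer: -389/379901 ≈ -0.0010240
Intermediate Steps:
z = -2660
r = 3664704 (r = 1825158 + 1839546 = 3664704)
(z + Y(1230))/(r + 134306) = (-2660 - 1*1230)/(3664704 + 134306) = (-2660 - 1230)/3799010 = -3890*1/3799010 = -389/379901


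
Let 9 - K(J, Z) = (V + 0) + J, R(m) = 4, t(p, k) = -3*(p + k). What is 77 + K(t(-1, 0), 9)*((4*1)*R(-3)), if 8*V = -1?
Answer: 175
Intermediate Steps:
V = -1/8 (V = (1/8)*(-1) = -1/8 ≈ -0.12500)
t(p, k) = -3*k - 3*p (t(p, k) = -3*(k + p) = -3*k - 3*p)
K(J, Z) = 73/8 - J (K(J, Z) = 9 - ((-1/8 + 0) + J) = 9 - (-1/8 + J) = 9 + (1/8 - J) = 73/8 - J)
77 + K(t(-1, 0), 9)*((4*1)*R(-3)) = 77 + (73/8 - (-3*0 - 3*(-1)))*((4*1)*4) = 77 + (73/8 - (0 + 3))*(4*4) = 77 + (73/8 - 1*3)*16 = 77 + (73/8 - 3)*16 = 77 + (49/8)*16 = 77 + 98 = 175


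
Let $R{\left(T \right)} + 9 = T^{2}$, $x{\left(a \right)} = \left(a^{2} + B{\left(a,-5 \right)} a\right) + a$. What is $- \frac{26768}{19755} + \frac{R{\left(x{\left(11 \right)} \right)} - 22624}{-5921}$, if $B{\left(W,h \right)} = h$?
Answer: $\frac{171494192}{116969355} \approx 1.4661$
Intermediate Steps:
$x{\left(a \right)} = a^{2} - 4 a$ ($x{\left(a \right)} = \left(a^{2} - 5 a\right) + a = a^{2} - 4 a$)
$R{\left(T \right)} = -9 + T^{2}$
$- \frac{26768}{19755} + \frac{R{\left(x{\left(11 \right)} \right)} - 22624}{-5921} = - \frac{26768}{19755} + \frac{\left(-9 + \left(11 \left(-4 + 11\right)\right)^{2}\right) - 22624}{-5921} = \left(-26768\right) \frac{1}{19755} + \left(\left(-9 + \left(11 \cdot 7\right)^{2}\right) - 22624\right) \left(- \frac{1}{5921}\right) = - \frac{26768}{19755} + \left(\left(-9 + 77^{2}\right) - 22624\right) \left(- \frac{1}{5921}\right) = - \frac{26768}{19755} + \left(\left(-9 + 5929\right) - 22624\right) \left(- \frac{1}{5921}\right) = - \frac{26768}{19755} + \left(5920 - 22624\right) \left(- \frac{1}{5921}\right) = - \frac{26768}{19755} - - \frac{16704}{5921} = - \frac{26768}{19755} + \frac{16704}{5921} = \frac{171494192}{116969355}$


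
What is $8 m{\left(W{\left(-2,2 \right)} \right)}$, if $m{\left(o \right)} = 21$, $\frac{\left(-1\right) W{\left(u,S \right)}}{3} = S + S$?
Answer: $168$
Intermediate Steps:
$W{\left(u,S \right)} = - 6 S$ ($W{\left(u,S \right)} = - 3 \left(S + S\right) = - 3 \cdot 2 S = - 6 S$)
$8 m{\left(W{\left(-2,2 \right)} \right)} = 8 \cdot 21 = 168$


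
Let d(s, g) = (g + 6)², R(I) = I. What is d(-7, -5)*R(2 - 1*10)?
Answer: -8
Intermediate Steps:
d(s, g) = (6 + g)²
d(-7, -5)*R(2 - 1*10) = (6 - 5)²*(2 - 1*10) = 1²*(2 - 10) = 1*(-8) = -8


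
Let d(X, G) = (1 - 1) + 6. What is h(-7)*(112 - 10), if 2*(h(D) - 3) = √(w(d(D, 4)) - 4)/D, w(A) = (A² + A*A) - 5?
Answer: 306 - 153*√7/7 ≈ 248.17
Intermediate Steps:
d(X, G) = 6 (d(X, G) = 0 + 6 = 6)
w(A) = -5 + 2*A² (w(A) = (A² + A²) - 5 = 2*A² - 5 = -5 + 2*A²)
h(D) = 3 + 3*√7/(2*D) (h(D) = 3 + (√((-5 + 2*6²) - 4)/D)/2 = 3 + (√((-5 + 2*36) - 4)/D)/2 = 3 + (√((-5 + 72) - 4)/D)/2 = 3 + (√(67 - 4)/D)/2 = 3 + (√63/D)/2 = 3 + ((3*√7)/D)/2 = 3 + (3*√7/D)/2 = 3 + 3*√7/(2*D))
h(-7)*(112 - 10) = (3 + (3/2)*√7/(-7))*(112 - 10) = (3 + (3/2)*√7*(-⅐))*102 = (3 - 3*√7/14)*102 = 306 - 153*√7/7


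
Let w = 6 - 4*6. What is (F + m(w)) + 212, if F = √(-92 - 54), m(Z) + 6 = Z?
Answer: 188 + I*√146 ≈ 188.0 + 12.083*I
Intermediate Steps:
w = -18 (w = 6 - 24 = -18)
m(Z) = -6 + Z
F = I*√146 (F = √(-146) = I*√146 ≈ 12.083*I)
(F + m(w)) + 212 = (I*√146 + (-6 - 18)) + 212 = (I*√146 - 24) + 212 = (-24 + I*√146) + 212 = 188 + I*√146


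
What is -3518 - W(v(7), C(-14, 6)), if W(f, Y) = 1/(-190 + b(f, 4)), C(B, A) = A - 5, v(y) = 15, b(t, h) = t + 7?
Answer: -591023/168 ≈ -3518.0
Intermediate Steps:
b(t, h) = 7 + t
C(B, A) = -5 + A
W(f, Y) = 1/(-183 + f) (W(f, Y) = 1/(-190 + (7 + f)) = 1/(-183 + f))
-3518 - W(v(7), C(-14, 6)) = -3518 - 1/(-183 + 15) = -3518 - 1/(-168) = -3518 - 1*(-1/168) = -3518 + 1/168 = -591023/168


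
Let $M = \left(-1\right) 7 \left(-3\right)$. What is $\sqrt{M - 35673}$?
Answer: $2 i \sqrt{8913} \approx 188.82 i$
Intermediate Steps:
$M = 21$ ($M = \left(-7\right) \left(-3\right) = 21$)
$\sqrt{M - 35673} = \sqrt{21 - 35673} = \sqrt{-35652} = 2 i \sqrt{8913}$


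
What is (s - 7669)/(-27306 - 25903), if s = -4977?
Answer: 12646/53209 ≈ 0.23767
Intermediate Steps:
(s - 7669)/(-27306 - 25903) = (-4977 - 7669)/(-27306 - 25903) = -12646/(-53209) = -12646*(-1/53209) = 12646/53209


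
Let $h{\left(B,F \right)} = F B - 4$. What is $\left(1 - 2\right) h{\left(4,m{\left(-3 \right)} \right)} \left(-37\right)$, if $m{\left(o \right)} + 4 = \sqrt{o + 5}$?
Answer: $-740 + 148 \sqrt{2} \approx -530.7$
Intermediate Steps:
$m{\left(o \right)} = -4 + \sqrt{5 + o}$ ($m{\left(o \right)} = -4 + \sqrt{o + 5} = -4 + \sqrt{5 + o}$)
$h{\left(B,F \right)} = -4 + B F$ ($h{\left(B,F \right)} = B F - 4 = -4 + B F$)
$\left(1 - 2\right) h{\left(4,m{\left(-3 \right)} \right)} \left(-37\right) = \left(1 - 2\right) \left(-4 + 4 \left(-4 + \sqrt{5 - 3}\right)\right) \left(-37\right) = - (-4 + 4 \left(-4 + \sqrt{2}\right)) \left(-37\right) = - (-4 - \left(16 - 4 \sqrt{2}\right)) \left(-37\right) = - (-20 + 4 \sqrt{2}) \left(-37\right) = \left(20 - 4 \sqrt{2}\right) \left(-37\right) = -740 + 148 \sqrt{2}$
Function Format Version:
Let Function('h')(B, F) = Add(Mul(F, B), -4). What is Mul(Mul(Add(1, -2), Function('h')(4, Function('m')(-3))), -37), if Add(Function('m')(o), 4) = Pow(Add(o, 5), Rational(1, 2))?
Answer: Add(-740, Mul(148, Pow(2, Rational(1, 2)))) ≈ -530.70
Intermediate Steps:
Function('m')(o) = Add(-4, Pow(Add(5, o), Rational(1, 2))) (Function('m')(o) = Add(-4, Pow(Add(o, 5), Rational(1, 2))) = Add(-4, Pow(Add(5, o), Rational(1, 2))))
Function('h')(B, F) = Add(-4, Mul(B, F)) (Function('h')(B, F) = Add(Mul(B, F), -4) = Add(-4, Mul(B, F)))
Mul(Mul(Add(1, -2), Function('h')(4, Function('m')(-3))), -37) = Mul(Mul(Add(1, -2), Add(-4, Mul(4, Add(-4, Pow(Add(5, -3), Rational(1, 2)))))), -37) = Mul(Mul(-1, Add(-4, Mul(4, Add(-4, Pow(2, Rational(1, 2)))))), -37) = Mul(Mul(-1, Add(-4, Add(-16, Mul(4, Pow(2, Rational(1, 2)))))), -37) = Mul(Mul(-1, Add(-20, Mul(4, Pow(2, Rational(1, 2))))), -37) = Mul(Add(20, Mul(-4, Pow(2, Rational(1, 2)))), -37) = Add(-740, Mul(148, Pow(2, Rational(1, 2))))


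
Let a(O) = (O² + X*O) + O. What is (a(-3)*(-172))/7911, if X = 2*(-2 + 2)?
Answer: -344/2637 ≈ -0.13045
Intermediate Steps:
X = 0 (X = 2*0 = 0)
a(O) = O + O² (a(O) = (O² + 0*O) + O = (O² + 0) + O = O² + O = O + O²)
(a(-3)*(-172))/7911 = (-3*(1 - 3)*(-172))/7911 = (-3*(-2)*(-172))*(1/7911) = (6*(-172))*(1/7911) = -1032*1/7911 = -344/2637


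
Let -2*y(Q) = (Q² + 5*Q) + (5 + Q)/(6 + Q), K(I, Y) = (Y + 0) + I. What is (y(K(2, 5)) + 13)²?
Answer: 146689/169 ≈ 867.98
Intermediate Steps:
K(I, Y) = I + Y (K(I, Y) = Y + I = I + Y)
y(Q) = -5*Q/2 - Q²/2 - (5 + Q)/(2*(6 + Q)) (y(Q) = -((Q² + 5*Q) + (5 + Q)/(6 + Q))/2 = -(Q² + 5*Q + (5 + Q)/(6 + Q))/2 = -5*Q/2 - Q²/2 - (5 + Q)/(2*(6 + Q)))
(y(K(2, 5)) + 13)² = ((-5 - (2 + 5)³ - 31*(2 + 5) - 11*(2 + 5)²)/(2*(6 + (2 + 5))) + 13)² = ((-5 - 1*7³ - 31*7 - 11*7²)/(2*(6 + 7)) + 13)² = ((½)*(-5 - 1*343 - 217 - 11*49)/13 + 13)² = ((½)*(1/13)*(-5 - 343 - 217 - 539) + 13)² = ((½)*(1/13)*(-1104) + 13)² = (-552/13 + 13)² = (-383/13)² = 146689/169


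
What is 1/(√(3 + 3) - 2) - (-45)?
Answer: 46 + √6/2 ≈ 47.225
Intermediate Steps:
1/(√(3 + 3) - 2) - (-45) = 1/(√6 - 2) - 45*(-1) = 1/(-2 + √6) + 45 = 45 + 1/(-2 + √6)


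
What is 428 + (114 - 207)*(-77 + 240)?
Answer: -14731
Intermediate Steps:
428 + (114 - 207)*(-77 + 240) = 428 - 93*163 = 428 - 15159 = -14731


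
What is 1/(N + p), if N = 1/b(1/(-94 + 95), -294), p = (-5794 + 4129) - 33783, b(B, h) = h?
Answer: -294/10421713 ≈ -2.8210e-5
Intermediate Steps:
p = -35448 (p = -1665 - 33783 = -35448)
N = -1/294 (N = 1/(-294) = -1/294 ≈ -0.0034014)
1/(N + p) = 1/(-1/294 - 35448) = 1/(-10421713/294) = -294/10421713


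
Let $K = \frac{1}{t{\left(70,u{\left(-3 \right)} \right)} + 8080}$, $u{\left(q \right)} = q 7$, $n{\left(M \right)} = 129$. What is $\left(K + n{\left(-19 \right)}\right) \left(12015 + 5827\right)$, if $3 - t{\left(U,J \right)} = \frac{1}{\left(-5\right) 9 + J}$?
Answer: $\frac{1227866046594}{533479} \approx 2.3016 \cdot 10^{6}$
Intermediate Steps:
$u{\left(q \right)} = 7 q$
$t{\left(U,J \right)} = 3 - \frac{1}{-45 + J}$ ($t{\left(U,J \right)} = 3 - \frac{1}{\left(-5\right) 9 + J} = 3 - \frac{1}{-45 + J}$)
$K = \frac{66}{533479}$ ($K = \frac{1}{\frac{-136 + 3 \cdot 7 \left(-3\right)}{-45 + 7 \left(-3\right)} + 8080} = \frac{1}{\frac{-136 + 3 \left(-21\right)}{-45 - 21} + 8080} = \frac{1}{\frac{-136 - 63}{-66} + 8080} = \frac{1}{\left(- \frac{1}{66}\right) \left(-199\right) + 8080} = \frac{1}{\frac{199}{66} + 8080} = \frac{1}{\frac{533479}{66}} = \frac{66}{533479} \approx 0.00012372$)
$\left(K + n{\left(-19 \right)}\right) \left(12015 + 5827\right) = \left(\frac{66}{533479} + 129\right) \left(12015 + 5827\right) = \frac{68818857}{533479} \cdot 17842 = \frac{1227866046594}{533479}$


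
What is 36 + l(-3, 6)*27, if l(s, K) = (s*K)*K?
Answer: -2880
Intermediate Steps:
l(s, K) = s*K² (l(s, K) = (K*s)*K = s*K²)
36 + l(-3, 6)*27 = 36 - 3*6²*27 = 36 - 3*36*27 = 36 - 108*27 = 36 - 2916 = -2880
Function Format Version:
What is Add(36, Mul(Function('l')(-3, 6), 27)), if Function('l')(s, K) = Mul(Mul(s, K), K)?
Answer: -2880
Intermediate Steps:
Function('l')(s, K) = Mul(s, Pow(K, 2)) (Function('l')(s, K) = Mul(Mul(K, s), K) = Mul(s, Pow(K, 2)))
Add(36, Mul(Function('l')(-3, 6), 27)) = Add(36, Mul(Mul(-3, Pow(6, 2)), 27)) = Add(36, Mul(Mul(-3, 36), 27)) = Add(36, Mul(-108, 27)) = Add(36, -2916) = -2880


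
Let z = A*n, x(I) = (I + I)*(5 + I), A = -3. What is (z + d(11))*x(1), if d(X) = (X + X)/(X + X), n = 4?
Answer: -132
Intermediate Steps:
x(I) = 2*I*(5 + I) (x(I) = (2*I)*(5 + I) = 2*I*(5 + I))
d(X) = 1 (d(X) = (2*X)/((2*X)) = (2*X)*(1/(2*X)) = 1)
z = -12 (z = -3*4 = -12)
(z + d(11))*x(1) = (-12 + 1)*(2*1*(5 + 1)) = -22*6 = -11*12 = -132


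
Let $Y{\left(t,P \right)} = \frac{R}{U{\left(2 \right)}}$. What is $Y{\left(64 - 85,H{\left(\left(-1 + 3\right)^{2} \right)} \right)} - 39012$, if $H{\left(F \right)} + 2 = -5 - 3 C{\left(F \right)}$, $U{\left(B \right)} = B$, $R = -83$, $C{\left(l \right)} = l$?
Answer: $- \frac{78107}{2} \approx -39054.0$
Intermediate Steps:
$H{\left(F \right)} = -7 - 3 F$ ($H{\left(F \right)} = -2 - \left(5 + 3 F\right) = -7 - 3 F$)
$Y{\left(t,P \right)} = - \frac{83}{2}$
$Y{\left(64 - 85,H{\left(\left(-1 + 3\right)^{2} \right)} \right)} - 39012 = - \frac{83}{2} - 39012 = - \frac{78107}{2}$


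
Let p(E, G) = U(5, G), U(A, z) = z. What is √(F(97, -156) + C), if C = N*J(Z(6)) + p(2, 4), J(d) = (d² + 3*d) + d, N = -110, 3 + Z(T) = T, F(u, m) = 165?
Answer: I*√2141 ≈ 46.271*I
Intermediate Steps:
Z(T) = -3 + T
p(E, G) = G
J(d) = d² + 4*d
C = -2306 (C = -110*(-3 + 6)*(4 + (-3 + 6)) + 4 = -330*(4 + 3) + 4 = -330*7 + 4 = -110*21 + 4 = -2310 + 4 = -2306)
√(F(97, -156) + C) = √(165 - 2306) = √(-2141) = I*√2141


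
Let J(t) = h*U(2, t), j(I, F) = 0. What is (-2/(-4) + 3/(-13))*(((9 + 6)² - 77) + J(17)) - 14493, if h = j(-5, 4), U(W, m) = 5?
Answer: -187891/13 ≈ -14453.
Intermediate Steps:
h = 0
J(t) = 0 (J(t) = 0*5 = 0)
(-2/(-4) + 3/(-13))*(((9 + 6)² - 77) + J(17)) - 14493 = (-2/(-4) + 3/(-13))*(((9 + 6)² - 77) + 0) - 14493 = (-2*(-¼) + 3*(-1/13))*((15² - 77) + 0) - 14493 = (½ - 3/13)*((225 - 77) + 0) - 14493 = 7*(148 + 0)/26 - 14493 = (7/26)*148 - 14493 = 518/13 - 14493 = -187891/13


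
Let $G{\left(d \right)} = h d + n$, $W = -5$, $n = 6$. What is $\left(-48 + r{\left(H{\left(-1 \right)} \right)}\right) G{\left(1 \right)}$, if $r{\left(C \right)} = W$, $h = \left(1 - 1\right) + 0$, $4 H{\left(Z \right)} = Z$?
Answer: $-318$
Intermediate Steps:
$H{\left(Z \right)} = \frac{Z}{4}$
$h = 0$ ($h = 0 + 0 = 0$)
$r{\left(C \right)} = -5$
$G{\left(d \right)} = 6$ ($G{\left(d \right)} = 0 d + 6 = 0 + 6 = 6$)
$\left(-48 + r{\left(H{\left(-1 \right)} \right)}\right) G{\left(1 \right)} = \left(-48 - 5\right) 6 = \left(-53\right) 6 = -318$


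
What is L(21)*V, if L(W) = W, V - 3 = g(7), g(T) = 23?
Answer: 546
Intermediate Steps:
V = 26 (V = 3 + 23 = 26)
L(21)*V = 21*26 = 546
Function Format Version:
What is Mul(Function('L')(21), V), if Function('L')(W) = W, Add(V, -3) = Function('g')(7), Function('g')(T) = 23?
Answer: 546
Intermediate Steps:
V = 26 (V = Add(3, 23) = 26)
Mul(Function('L')(21), V) = Mul(21, 26) = 546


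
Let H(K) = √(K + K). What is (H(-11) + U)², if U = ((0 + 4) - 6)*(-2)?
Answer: (4 + I*√22)² ≈ -6.0 + 37.523*I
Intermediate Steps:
H(K) = √2*√K (H(K) = √(2*K) = √2*√K)
U = 4 (U = (4 - 6)*(-2) = -2*(-2) = 4)
(H(-11) + U)² = (√2*√(-11) + 4)² = (√2*(I*√11) + 4)² = (I*√22 + 4)² = (4 + I*√22)²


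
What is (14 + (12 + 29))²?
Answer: 3025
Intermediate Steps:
(14 + (12 + 29))² = (14 + 41)² = 55² = 3025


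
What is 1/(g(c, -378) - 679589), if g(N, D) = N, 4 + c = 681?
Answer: -1/678912 ≈ -1.4729e-6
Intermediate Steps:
c = 677 (c = -4 + 681 = 677)
1/(g(c, -378) - 679589) = 1/(677 - 679589) = 1/(-678912) = -1/678912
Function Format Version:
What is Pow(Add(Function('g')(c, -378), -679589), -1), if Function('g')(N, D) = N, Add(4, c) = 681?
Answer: Rational(-1, 678912) ≈ -1.4729e-6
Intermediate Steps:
c = 677 (c = Add(-4, 681) = 677)
Pow(Add(Function('g')(c, -378), -679589), -1) = Pow(Add(677, -679589), -1) = Pow(-678912, -1) = Rational(-1, 678912)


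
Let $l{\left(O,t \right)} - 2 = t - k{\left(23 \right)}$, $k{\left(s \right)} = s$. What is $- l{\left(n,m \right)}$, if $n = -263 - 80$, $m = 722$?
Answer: $-701$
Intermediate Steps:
$n = -343$
$l{\left(O,t \right)} = -21 + t$ ($l{\left(O,t \right)} = 2 + \left(t - 23\right) = 2 + \left(-23 + t\right) = -21 + t$)
$- l{\left(n,m \right)} = - (-21 + 722) = \left(-1\right) 701 = -701$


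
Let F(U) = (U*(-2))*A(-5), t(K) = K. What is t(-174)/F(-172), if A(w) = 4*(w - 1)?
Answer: 29/1376 ≈ 0.021076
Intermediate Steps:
A(w) = -4 + 4*w (A(w) = 4*(-1 + w) = -4 + 4*w)
F(U) = 48*U (F(U) = (U*(-2))*(-4 + 4*(-5)) = (-2*U)*(-4 - 20) = -2*U*(-24) = 48*U)
t(-174)/F(-172) = -174/(48*(-172)) = -174/(-8256) = -174*(-1/8256) = 29/1376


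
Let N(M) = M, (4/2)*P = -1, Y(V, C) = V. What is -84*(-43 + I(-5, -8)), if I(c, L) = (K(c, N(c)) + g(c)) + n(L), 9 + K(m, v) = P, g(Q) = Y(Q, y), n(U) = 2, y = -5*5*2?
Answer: 4662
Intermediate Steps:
y = -50 (y = -25*2 = -50)
P = -1/2 (P = (1/2)*(-1) = -1/2 ≈ -0.50000)
g(Q) = Q
K(m, v) = -19/2 (K(m, v) = -9 - 1/2 = -19/2)
I(c, L) = -15/2 + c (I(c, L) = (-19/2 + c) + 2 = -15/2 + c)
-84*(-43 + I(-5, -8)) = -84*(-43 + (-15/2 - 5)) = -84*(-43 - 25/2) = -84*(-111/2) = 4662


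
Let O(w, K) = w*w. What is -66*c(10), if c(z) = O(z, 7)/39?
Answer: -2200/13 ≈ -169.23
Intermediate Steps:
O(w, K) = w²
c(z) = z²/39
-66*c(10) = -22*10²/13 = -22*100/13 = -66*100/39 = -2200/13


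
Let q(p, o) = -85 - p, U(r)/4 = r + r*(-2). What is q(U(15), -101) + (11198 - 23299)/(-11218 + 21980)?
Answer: -281151/10762 ≈ -26.124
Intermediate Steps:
U(r) = -4*r (U(r) = 4*(r + r*(-2)) = 4*(r - 2*r) = 4*(-r) = -4*r)
q(U(15), -101) + (11198 - 23299)/(-11218 + 21980) = (-85 - (-4)*15) + (11198 - 23299)/(-11218 + 21980) = (-85 - 1*(-60)) - 12101/10762 = (-85 + 60) - 12101*1/10762 = -25 - 12101/10762 = -281151/10762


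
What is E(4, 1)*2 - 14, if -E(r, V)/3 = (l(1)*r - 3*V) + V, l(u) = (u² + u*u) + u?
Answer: -74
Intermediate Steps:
l(u) = u + 2*u² (l(u) = (u² + u²) + u = 2*u² + u = u + 2*u²)
E(r, V) = -9*r + 6*V (E(r, V) = -3*(((1*(1 + 2*1))*r - 3*V) + V) = -3*(((1*(1 + 2))*r - 3*V) + V) = -3*(((1*3)*r - 3*V) + V) = -3*((3*r - 3*V) + V) = -3*((-3*V + 3*r) + V) = -3*(-2*V + 3*r) = -9*r + 6*V)
E(4, 1)*2 - 14 = (-9*4 + 6*1)*2 - 14 = (-36 + 6)*2 - 14 = -30*2 - 14 = -60 - 14 = -74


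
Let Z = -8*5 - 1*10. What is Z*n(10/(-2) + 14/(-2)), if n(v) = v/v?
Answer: -50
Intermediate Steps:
n(v) = 1
Z = -50 (Z = -40 - 10 = -50)
Z*n(10/(-2) + 14/(-2)) = -50*1 = -50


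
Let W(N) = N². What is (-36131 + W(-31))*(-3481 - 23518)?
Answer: 949554830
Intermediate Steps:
(-36131 + W(-31))*(-3481 - 23518) = (-36131 + (-31)²)*(-3481 - 23518) = (-36131 + 961)*(-26999) = -35170*(-26999) = 949554830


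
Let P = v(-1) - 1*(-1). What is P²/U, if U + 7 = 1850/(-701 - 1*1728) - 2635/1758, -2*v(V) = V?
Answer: -19215819/79087978 ≈ -0.24297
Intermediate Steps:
v(V) = -V/2
P = 3/2 (P = -½*(-1) - 1*(-1) = ½ + 1 = 3/2 ≈ 1.5000)
U = -39543989/4270182 (U = -7 + (1850/(-701 - 1*1728) - 2635/1758) = -7 + (1850/(-701 - 1728) - 2635*1/1758) = -7 + (1850/(-2429) - 2635/1758) = -7 + (1850*(-1/2429) - 2635/1758) = -7 + (-1850/2429 - 2635/1758) = -7 - 9652715/4270182 = -39543989/4270182 ≈ -9.2605)
P²/U = (3/2)²/(-39543989/4270182) = (9/4)*(-4270182/39543989) = -19215819/79087978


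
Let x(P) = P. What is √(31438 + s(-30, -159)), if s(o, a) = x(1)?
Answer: √31439 ≈ 177.31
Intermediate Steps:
s(o, a) = 1
√(31438 + s(-30, -159)) = √(31438 + 1) = √31439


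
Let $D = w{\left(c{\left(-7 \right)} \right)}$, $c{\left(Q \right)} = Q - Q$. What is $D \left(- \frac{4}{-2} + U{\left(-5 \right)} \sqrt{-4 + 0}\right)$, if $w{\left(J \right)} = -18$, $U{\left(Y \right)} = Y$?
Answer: $-36 + 180 i \approx -36.0 + 180.0 i$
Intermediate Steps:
$c{\left(Q \right)} = 0$
$D = -18$
$D \left(- \frac{4}{-2} + U{\left(-5 \right)} \sqrt{-4 + 0}\right) = - 18 \left(- \frac{4}{-2} - 5 \sqrt{-4 + 0}\right) = - 18 \left(\left(-4\right) \left(- \frac{1}{2}\right) - 5 \sqrt{-4}\right) = - 18 \left(2 - 5 \cdot 2 i\right) = - 18 \left(2 - 10 i\right) = -36 + 180 i$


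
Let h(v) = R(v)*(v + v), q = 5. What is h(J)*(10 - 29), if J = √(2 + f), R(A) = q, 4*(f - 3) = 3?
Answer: -95*√23 ≈ -455.60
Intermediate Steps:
f = 15/4 (f = 3 + (¼)*3 = 3 + ¾ = 15/4 ≈ 3.7500)
R(A) = 5
J = √23/2 (J = √(2 + 15/4) = √(23/4) = √23/2 ≈ 2.3979)
h(v) = 10*v (h(v) = 5*(v + v) = 5*(2*v) = 10*v)
h(J)*(10 - 29) = (10*(√23/2))*(10 - 29) = (5*√23)*(-19) = -95*√23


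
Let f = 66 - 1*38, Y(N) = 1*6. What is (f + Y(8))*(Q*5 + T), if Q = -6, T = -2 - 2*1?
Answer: -1156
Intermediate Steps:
Y(N) = 6
T = -4 (T = -2 - 2 = -4)
f = 28 (f = 66 - 38 = 28)
(f + Y(8))*(Q*5 + T) = (28 + 6)*(-6*5 - 4) = 34*(-30 - 4) = 34*(-34) = -1156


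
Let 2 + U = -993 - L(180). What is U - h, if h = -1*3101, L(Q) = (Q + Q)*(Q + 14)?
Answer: -67734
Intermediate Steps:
L(Q) = 2*Q*(14 + Q) (L(Q) = (2*Q)*(14 + Q) = 2*Q*(14 + Q))
U = -70835 (U = -2 + (-993 - 2*180*(14 + 180)) = -2 + (-993 - 2*180*194) = -2 + (-993 - 1*69840) = -2 + (-993 - 69840) = -2 - 70833 = -70835)
h = -3101
U - h = -70835 - 1*(-3101) = -70835 + 3101 = -67734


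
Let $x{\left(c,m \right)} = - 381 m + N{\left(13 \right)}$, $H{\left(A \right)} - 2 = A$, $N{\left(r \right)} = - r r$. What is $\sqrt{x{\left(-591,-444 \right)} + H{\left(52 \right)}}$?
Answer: $\sqrt{169049} \approx 411.16$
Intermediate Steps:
$N{\left(r \right)} = - r^{2}$
$H{\left(A \right)} = 2 + A$
$x{\left(c,m \right)} = -169 - 381 m$ ($x{\left(c,m \right)} = - 381 m - 13^{2} = - 381 m - 169 = -169 - 381 m$)
$\sqrt{x{\left(-591,-444 \right)} + H{\left(52 \right)}} = \sqrt{\left(-169 - -169164\right) + \left(2 + 52\right)} = \sqrt{\left(-169 + 169164\right) + 54} = \sqrt{168995 + 54} = \sqrt{169049}$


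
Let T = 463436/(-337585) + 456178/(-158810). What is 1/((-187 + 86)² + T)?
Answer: 5361187385/54666712802256 ≈ 9.8070e-5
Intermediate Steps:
T = -22759712129/5361187385 (T = 463436*(-1/337585) + 456178*(-1/158810) = -463436/337585 - 228089/79405 = -22759712129/5361187385 ≈ -4.2453)
1/((-187 + 86)² + T) = 1/((-187 + 86)² - 22759712129/5361187385) = 1/((-101)² - 22759712129/5361187385) = 1/(10201 - 22759712129/5361187385) = 1/(54666712802256/5361187385) = 5361187385/54666712802256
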